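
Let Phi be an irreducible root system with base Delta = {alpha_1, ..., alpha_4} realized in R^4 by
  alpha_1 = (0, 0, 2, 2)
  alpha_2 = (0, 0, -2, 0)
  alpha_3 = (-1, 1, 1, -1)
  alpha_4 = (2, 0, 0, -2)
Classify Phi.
F4

Compute the Cartan integers a_ij = 2(alpha_i, alpha_j)/(alpha_j, alpha_j); the resulting 4x4 Cartan matrix is
[[2, -2, 0, -1], [-1, 2, -1, 0], [0, -1, 2, 0], [-1, 0, 0, 2]].
The roots have two lengths (squared-length ratio 2:1); the short ones are alpha_{2,3}. The associated Dynkin diagram is a chain of 4 nodes with a double edge between the middle two (F_4), so the type is F_4.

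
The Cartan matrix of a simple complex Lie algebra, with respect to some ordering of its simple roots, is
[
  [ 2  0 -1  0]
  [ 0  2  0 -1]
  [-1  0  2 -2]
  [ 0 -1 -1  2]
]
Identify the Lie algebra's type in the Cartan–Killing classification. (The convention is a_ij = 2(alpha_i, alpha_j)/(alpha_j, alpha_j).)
type F_4

The matrix has rank 4 with 2's on the diagonal. Reading the off-diagonal entries as Dynkin edges (a single edge where a_ij = a_ji = -1; a double or triple edge where a_ij * a_ji = 2 or 3), the diagram is a chain of 4 nodes with a double edge between the middle two (F_4). One simple-root ordering that puts it in standard form is (alpha_1, alpha_3, alpha_4, alpha_2). So the algebra is type F_4.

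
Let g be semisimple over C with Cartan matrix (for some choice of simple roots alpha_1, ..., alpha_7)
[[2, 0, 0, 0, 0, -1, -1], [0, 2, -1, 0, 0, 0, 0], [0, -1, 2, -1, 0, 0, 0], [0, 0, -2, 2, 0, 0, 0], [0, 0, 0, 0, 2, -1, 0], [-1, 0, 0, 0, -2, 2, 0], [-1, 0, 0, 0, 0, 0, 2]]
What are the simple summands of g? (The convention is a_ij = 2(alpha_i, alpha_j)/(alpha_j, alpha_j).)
B_4 + C_3

The diagram associated to this matrix has two connected components: the simple roots {alpha_1, alpha_5, alpha_6, alpha_7} form a chain of 4 nodes with a double edge at one end; the terminal node there is the unique short simple root (B_4), and {alpha_2, alpha_3, alpha_4} form a chain of 3 nodes with a double edge at one end; the terminal node there is the unique long simple root (C_3). A semisimple Lie algebra decomposes uniquely as the direct sum of simple ideals, one per connected component of its Dynkin diagram, so g ≅ B_4 ⊕ C_3 (dimension 36 + 21 = 57).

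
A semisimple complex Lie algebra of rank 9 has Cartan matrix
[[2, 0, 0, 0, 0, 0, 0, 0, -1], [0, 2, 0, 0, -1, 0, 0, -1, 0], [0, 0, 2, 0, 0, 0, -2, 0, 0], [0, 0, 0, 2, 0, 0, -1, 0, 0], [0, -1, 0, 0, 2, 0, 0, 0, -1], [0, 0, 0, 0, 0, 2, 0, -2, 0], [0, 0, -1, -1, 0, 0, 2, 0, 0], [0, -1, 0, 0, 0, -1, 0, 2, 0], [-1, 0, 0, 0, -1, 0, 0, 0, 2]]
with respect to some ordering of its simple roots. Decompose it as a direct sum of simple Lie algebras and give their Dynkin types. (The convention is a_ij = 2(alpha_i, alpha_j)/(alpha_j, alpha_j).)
The diagram associated to this matrix has two connected components: the simple roots {alpha_3, alpha_4, alpha_7} form a chain of 3 nodes with a double edge at one end; the terminal node there is the unique long simple root (C_3), and {alpha_1, alpha_2, alpha_5, alpha_6, alpha_8, alpha_9} form a chain of 6 nodes with a double edge at one end; the terminal node there is the unique long simple root (C_6). A semisimple Lie algebra decomposes uniquely as the direct sum of simple ideals, one per connected component of its Dynkin diagram, so g ≅ C_3 ⊕ C_6 (dimension 21 + 78 = 99).

C_3 + C_6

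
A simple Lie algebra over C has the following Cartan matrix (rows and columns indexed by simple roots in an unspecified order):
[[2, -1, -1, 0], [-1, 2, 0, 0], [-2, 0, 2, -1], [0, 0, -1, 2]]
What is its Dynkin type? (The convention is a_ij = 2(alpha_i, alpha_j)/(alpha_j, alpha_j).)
F_4

The matrix has rank 4 with 2's on the diagonal. Reading the off-diagonal entries as Dynkin edges (a single edge where a_ij = a_ji = -1; a double or triple edge where a_ij * a_ji = 2 or 3), the diagram is a chain of 4 nodes with a double edge between the middle two (F_4). One simple-root ordering that puts it in standard form is (alpha_4, alpha_3, alpha_1, alpha_2). So the algebra is type F_4.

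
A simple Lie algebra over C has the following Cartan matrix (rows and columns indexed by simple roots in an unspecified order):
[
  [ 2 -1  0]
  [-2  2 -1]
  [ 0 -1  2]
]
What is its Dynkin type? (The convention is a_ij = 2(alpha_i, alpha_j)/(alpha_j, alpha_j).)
The matrix has rank 3 with 2's on the diagonal. Reading the off-diagonal entries as Dynkin edges (a single edge where a_ij = a_ji = -1; a double or triple edge where a_ij * a_ji = 2 or 3), the diagram is a chain of 3 nodes with a double edge at one end; the terminal node there is the unique short simple root (B_3). One simple-root ordering that puts it in standard form is (alpha_3, alpha_2, alpha_1). So the algebra is type B_3, i.e. so(7).

B3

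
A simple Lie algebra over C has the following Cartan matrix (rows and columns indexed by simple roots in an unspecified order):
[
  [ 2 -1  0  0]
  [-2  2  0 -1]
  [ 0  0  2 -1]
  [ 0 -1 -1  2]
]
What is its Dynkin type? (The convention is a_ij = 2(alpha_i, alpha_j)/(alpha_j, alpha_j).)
The matrix has rank 4 with 2's on the diagonal. Reading the off-diagonal entries as Dynkin edges (a single edge where a_ij = a_ji = -1; a double or triple edge where a_ij * a_ji = 2 or 3), the diagram is a chain of 4 nodes with a double edge at one end; the terminal node there is the unique short simple root (B_4). One simple-root ordering that puts it in standard form is (alpha_3, alpha_4, alpha_2, alpha_1). So the algebra is type B_4, i.e. so(9).

B_4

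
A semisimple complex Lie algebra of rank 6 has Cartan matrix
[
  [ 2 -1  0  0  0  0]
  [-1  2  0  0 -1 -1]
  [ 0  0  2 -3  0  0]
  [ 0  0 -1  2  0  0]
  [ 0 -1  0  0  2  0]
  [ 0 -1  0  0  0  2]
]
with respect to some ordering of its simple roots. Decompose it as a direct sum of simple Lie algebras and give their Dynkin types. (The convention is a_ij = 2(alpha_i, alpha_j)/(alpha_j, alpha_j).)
The diagram associated to this matrix has two connected components: the simple roots {alpha_1, alpha_2, alpha_5, alpha_6} form a chain of 2 nodes with a fork of two nodes at one end (D_4), and {alpha_3, alpha_4} form two nodes joined by a triple edge (G_2). A semisimple Lie algebra decomposes uniquely as the direct sum of simple ideals, one per connected component of its Dynkin diagram, so g ≅ D_4 ⊕ G_2 (dimension 28 + 14 = 42).

type D_4 + type G_2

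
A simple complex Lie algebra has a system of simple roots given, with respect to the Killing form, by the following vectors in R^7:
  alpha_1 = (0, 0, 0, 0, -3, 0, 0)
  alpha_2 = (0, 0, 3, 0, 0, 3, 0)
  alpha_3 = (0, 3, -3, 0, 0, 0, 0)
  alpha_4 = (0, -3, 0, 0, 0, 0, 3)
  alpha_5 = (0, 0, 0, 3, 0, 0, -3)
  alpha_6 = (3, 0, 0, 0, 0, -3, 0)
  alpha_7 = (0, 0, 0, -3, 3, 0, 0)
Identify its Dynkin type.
B7

Compute the Cartan integers a_ij = 2(alpha_i, alpha_j)/(alpha_j, alpha_j); the resulting 7x7 Cartan matrix is
[[2, 0, 0, 0, 0, 0, -1], [0, 2, -1, 0, 0, -1, 0], [0, -1, 2, -1, 0, 0, 0], [0, 0, -1, 2, -1, 0, 0], [0, 0, 0, -1, 2, 0, -1], [0, -1, 0, 0, 0, 2, 0], [-2, 0, 0, 0, -1, 0, 2]].
The roots have two lengths (squared-length ratio 2:1); the short ones are alpha_{1}. The associated Dynkin diagram is a chain of 7 nodes with a double edge at one end; the terminal node there is the unique short simple root (B_7), so the type is B_7 (the algebra so(15)).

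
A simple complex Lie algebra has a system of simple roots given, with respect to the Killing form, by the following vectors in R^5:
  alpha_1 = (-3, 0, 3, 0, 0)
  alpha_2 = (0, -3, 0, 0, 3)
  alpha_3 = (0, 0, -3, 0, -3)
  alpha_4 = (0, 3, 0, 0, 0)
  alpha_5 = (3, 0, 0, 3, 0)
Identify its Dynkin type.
B_5 (so(11))

Compute the Cartan integers a_ij = 2(alpha_i, alpha_j)/(alpha_j, alpha_j); the resulting 5x5 Cartan matrix is
[[2, 0, -1, 0, -1], [0, 2, -1, -2, 0], [-1, -1, 2, 0, 0], [0, -1, 0, 2, 0], [-1, 0, 0, 0, 2]].
The roots have two lengths (squared-length ratio 2:1); the short ones are alpha_{4}. The associated Dynkin diagram is a chain of 5 nodes with a double edge at one end; the terminal node there is the unique short simple root (B_5), so the type is B_5 (the algebra so(11)).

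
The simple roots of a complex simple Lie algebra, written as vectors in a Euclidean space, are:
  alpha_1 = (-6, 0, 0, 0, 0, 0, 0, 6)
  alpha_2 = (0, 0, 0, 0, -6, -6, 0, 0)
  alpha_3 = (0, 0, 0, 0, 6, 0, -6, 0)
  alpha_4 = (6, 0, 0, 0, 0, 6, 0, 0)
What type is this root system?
type A_4

Compute the Cartan integers a_ij = 2(alpha_i, alpha_j)/(alpha_j, alpha_j); the resulting 4x4 Cartan matrix is
[[2, 0, 0, -1], [0, 2, -1, -1], [0, -1, 2, 0], [-1, -1, 0, 2]].
All simple roots have the same length, so the diagram is simply laced. The associated Dynkin diagram is a chain of 4 nodes with single edges (A_4), so the type is A_4 (the algebra sl(5)).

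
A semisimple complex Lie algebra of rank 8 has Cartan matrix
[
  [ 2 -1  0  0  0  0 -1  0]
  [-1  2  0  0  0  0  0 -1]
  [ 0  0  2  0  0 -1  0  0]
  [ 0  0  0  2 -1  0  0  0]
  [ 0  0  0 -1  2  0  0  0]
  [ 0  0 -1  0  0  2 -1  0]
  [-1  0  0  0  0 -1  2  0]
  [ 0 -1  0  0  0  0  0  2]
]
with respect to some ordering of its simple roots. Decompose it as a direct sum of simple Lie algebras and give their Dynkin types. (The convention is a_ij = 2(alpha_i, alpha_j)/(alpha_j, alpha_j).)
A2 ⊕ A6

The diagram associated to this matrix has two connected components: the simple roots {alpha_4, alpha_5} form a chain of 2 nodes with single edges (A_2), and {alpha_1, alpha_2, alpha_3, alpha_6, alpha_7, alpha_8} form a chain of 6 nodes with single edges (A_6). A semisimple Lie algebra decomposes uniquely as the direct sum of simple ideals, one per connected component of its Dynkin diagram, so g ≅ A_2 ⊕ A_6 (dimension 8 + 48 = 56).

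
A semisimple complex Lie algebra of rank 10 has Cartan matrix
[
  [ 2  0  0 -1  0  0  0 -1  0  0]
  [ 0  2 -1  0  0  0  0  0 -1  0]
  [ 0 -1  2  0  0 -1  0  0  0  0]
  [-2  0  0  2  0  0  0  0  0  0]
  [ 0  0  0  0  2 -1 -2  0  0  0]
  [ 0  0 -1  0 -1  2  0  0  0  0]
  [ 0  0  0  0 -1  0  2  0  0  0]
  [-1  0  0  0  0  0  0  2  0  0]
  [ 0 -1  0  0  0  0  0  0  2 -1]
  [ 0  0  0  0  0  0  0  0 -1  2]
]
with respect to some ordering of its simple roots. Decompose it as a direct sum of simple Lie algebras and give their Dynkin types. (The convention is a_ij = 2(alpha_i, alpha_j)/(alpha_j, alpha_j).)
The diagram associated to this matrix has two connected components: the simple roots {alpha_2, alpha_3, alpha_5, alpha_6, alpha_7, alpha_9, alpha_10} form a chain of 7 nodes with a double edge at one end; the terminal node there is the unique short simple root (B_7), and {alpha_1, alpha_4, alpha_8} form a chain of 3 nodes with a double edge at one end; the terminal node there is the unique long simple root (C_3). A semisimple Lie algebra decomposes uniquely as the direct sum of simple ideals, one per connected component of its Dynkin diagram, so g ≅ B_7 ⊕ C_3 (dimension 105 + 21 = 126).

B7 ⊕ C3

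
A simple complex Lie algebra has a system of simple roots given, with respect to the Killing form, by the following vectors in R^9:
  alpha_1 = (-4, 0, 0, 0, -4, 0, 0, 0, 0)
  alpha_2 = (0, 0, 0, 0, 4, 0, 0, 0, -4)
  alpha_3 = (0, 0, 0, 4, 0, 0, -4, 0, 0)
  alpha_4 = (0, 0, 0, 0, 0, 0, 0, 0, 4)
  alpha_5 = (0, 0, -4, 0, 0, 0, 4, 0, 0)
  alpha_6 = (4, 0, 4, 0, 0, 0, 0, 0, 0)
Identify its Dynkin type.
Compute the Cartan integers a_ij = 2(alpha_i, alpha_j)/(alpha_j, alpha_j); the resulting 6x6 Cartan matrix is
[[2, -1, 0, 0, 0, -1], [-1, 2, 0, -2, 0, 0], [0, 0, 2, 0, -1, 0], [0, -1, 0, 2, 0, 0], [0, 0, -1, 0, 2, -1], [-1, 0, 0, 0, -1, 2]].
The roots have two lengths (squared-length ratio 2:1); the short ones are alpha_{4}. The associated Dynkin diagram is a chain of 6 nodes with a double edge at one end; the terminal node there is the unique short simple root (B_6), so the type is B_6 (the algebra so(13)).

B_6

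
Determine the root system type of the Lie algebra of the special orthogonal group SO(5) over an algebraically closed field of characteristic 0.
B_2 (so(5))

This is so(5) with 5 odd, which has dimension 5(5-1)/2 = 10 and rank (5-1)/2 = 2. In the classification of classical Lie algebras, the orthogonal algebra so(2n+1) in an odd number of variables has type B_n; here n = 2, so the Dynkin diagram is a chain of 2 nodes with a double edge at one end; the terminal node there is the unique short simple root (B_2). Hence the type is B_2.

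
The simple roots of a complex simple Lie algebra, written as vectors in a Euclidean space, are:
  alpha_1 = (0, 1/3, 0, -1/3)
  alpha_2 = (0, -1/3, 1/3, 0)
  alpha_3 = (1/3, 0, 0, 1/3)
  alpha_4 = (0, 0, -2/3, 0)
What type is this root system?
C_4 (sp(8))

Compute the Cartan integers a_ij = 2(alpha_i, alpha_j)/(alpha_j, alpha_j); the resulting 4x4 Cartan matrix is
[[2, -1, -1, 0], [-1, 2, 0, -1], [-1, 0, 2, 0], [0, -2, 0, 2]].
The roots have two lengths (squared-length ratio 2:1); the short ones are alpha_{1,2,3}. The associated Dynkin diagram is a chain of 4 nodes with a double edge at one end; the terminal node there is the unique long simple root (C_4), so the type is C_4 (the algebra sp(8)).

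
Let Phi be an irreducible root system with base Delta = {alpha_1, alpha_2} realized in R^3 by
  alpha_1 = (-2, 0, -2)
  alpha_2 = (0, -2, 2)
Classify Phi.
A2

Compute the Cartan integers a_ij = 2(alpha_i, alpha_j)/(alpha_j, alpha_j); the resulting 2x2 Cartan matrix is
[[2, -1], [-1, 2]].
All simple roots have the same length, so the diagram is simply laced. The associated Dynkin diagram is a chain of 2 nodes with single edges (A_2), so the type is A_2 (the algebra sl(3)).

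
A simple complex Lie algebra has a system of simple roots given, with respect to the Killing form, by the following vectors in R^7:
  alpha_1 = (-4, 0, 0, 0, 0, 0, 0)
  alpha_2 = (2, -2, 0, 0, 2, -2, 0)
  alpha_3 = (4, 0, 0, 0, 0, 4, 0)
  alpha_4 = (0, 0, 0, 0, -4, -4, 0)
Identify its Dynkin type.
Compute the Cartan integers a_ij = 2(alpha_i, alpha_j)/(alpha_j, alpha_j); the resulting 4x4 Cartan matrix is
[[2, -1, -1, 0], [-1, 2, 0, 0], [-2, 0, 2, -1], [0, 0, -1, 2]].
The roots have two lengths (squared-length ratio 2:1); the short ones are alpha_{1,2}. The associated Dynkin diagram is a chain of 4 nodes with a double edge between the middle two (F_4), so the type is F_4.

F_4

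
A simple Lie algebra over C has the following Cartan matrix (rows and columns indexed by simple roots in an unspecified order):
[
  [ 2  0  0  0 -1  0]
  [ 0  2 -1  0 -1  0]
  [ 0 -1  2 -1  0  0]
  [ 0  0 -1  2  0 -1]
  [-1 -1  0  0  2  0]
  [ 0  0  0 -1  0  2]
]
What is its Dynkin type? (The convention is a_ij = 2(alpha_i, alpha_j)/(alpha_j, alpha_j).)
The matrix has rank 6 with 2's on the diagonal. Reading the off-diagonal entries as Dynkin edges (a single edge where a_ij = a_ji = -1; a double or triple edge where a_ij * a_ji = 2 or 3), the diagram is a chain of 6 nodes with single edges (A_6). One simple-root ordering that puts it in standard form is (alpha_6, alpha_4, alpha_3, alpha_2, alpha_5, alpha_1). So the algebra is type A_6, i.e. sl(7).

A_6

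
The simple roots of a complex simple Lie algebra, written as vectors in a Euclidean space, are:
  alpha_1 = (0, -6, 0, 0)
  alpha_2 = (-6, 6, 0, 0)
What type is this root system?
Compute the Cartan integers a_ij = 2(alpha_i, alpha_j)/(alpha_j, alpha_j); the resulting 2x2 Cartan matrix is
[[2, -1], [-2, 2]].
The roots have two lengths (squared-length ratio 2:1); the short ones are alpha_{1}. The associated Dynkin diagram is a chain of 2 nodes with a double edge at one end; the terminal node there is the unique short simple root (B_2), so the type is B_2 (the algebra so(5)).

B_2 (so(5))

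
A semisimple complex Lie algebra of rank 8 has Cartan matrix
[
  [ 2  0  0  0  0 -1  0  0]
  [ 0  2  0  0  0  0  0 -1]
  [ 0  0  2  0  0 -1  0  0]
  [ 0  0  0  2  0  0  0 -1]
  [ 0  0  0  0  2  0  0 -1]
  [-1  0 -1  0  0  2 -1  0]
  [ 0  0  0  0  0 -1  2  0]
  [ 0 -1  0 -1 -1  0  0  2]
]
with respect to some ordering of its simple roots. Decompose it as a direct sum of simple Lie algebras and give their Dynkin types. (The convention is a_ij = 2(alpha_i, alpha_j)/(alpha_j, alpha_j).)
The diagram associated to this matrix has two connected components: the simple roots {alpha_1, alpha_3, alpha_6, alpha_7} form a chain of 2 nodes with a fork of two nodes at one end (D_4), and {alpha_2, alpha_4, alpha_5, alpha_8} form a chain of 2 nodes with a fork of two nodes at one end (D_4). A semisimple Lie algebra decomposes uniquely as the direct sum of simple ideals, one per connected component of its Dynkin diagram, so g ≅ D_4 ⊕ D_4 (dimension 28 + 28 = 56).

D4 + D4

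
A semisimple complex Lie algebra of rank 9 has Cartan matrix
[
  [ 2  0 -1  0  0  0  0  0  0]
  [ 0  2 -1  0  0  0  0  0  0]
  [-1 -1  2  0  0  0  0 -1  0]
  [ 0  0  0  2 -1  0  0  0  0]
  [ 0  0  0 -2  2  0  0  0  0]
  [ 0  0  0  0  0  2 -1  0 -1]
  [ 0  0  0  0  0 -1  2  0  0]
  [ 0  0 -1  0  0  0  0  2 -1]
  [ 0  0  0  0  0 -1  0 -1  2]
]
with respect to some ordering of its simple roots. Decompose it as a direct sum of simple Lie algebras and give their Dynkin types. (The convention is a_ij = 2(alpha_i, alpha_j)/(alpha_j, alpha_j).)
B2 + D7

The diagram associated to this matrix has two connected components: the simple roots {alpha_4, alpha_5} form a chain of 2 nodes with a double edge at one end; the terminal node there is the unique short simple root (B_2), and {alpha_1, alpha_2, alpha_3, alpha_6, alpha_7, alpha_8, alpha_9} form a chain of 5 nodes with a fork of two nodes at one end (D_7). A semisimple Lie algebra decomposes uniquely as the direct sum of simple ideals, one per connected component of its Dynkin diagram, so g ≅ B_2 ⊕ D_7 (dimension 10 + 91 = 101).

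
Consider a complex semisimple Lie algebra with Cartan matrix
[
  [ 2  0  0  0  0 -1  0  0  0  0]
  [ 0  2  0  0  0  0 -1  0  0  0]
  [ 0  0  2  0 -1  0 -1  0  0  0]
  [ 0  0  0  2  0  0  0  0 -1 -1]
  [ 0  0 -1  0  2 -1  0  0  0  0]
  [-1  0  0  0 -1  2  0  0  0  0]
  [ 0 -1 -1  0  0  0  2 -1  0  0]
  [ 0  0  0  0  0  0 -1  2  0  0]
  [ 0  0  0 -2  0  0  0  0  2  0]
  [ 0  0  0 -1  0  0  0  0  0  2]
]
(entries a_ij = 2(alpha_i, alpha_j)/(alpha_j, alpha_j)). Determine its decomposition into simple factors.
C_3 (sp(6)) + D_7 (so(14))

The diagram associated to this matrix has two connected components: the simple roots {alpha_4, alpha_9, alpha_10} form a chain of 3 nodes with a double edge at one end; the terminal node there is the unique long simple root (C_3), and {alpha_1, alpha_2, alpha_3, alpha_5, alpha_6, alpha_7, alpha_8} form a chain of 5 nodes with a fork of two nodes at one end (D_7). A semisimple Lie algebra decomposes uniquely as the direct sum of simple ideals, one per connected component of its Dynkin diagram, so g ≅ C_3 ⊕ D_7 (dimension 21 + 91 = 112).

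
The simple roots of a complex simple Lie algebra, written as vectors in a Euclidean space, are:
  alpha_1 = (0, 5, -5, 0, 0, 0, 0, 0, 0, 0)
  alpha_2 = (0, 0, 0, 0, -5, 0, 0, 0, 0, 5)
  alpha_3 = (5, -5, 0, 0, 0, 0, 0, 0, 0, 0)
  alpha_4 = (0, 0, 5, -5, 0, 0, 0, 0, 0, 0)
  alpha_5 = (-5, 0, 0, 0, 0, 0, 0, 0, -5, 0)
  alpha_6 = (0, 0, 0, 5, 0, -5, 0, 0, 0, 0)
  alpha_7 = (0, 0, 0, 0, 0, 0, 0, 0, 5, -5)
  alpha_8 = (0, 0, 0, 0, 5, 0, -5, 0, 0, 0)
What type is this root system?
Compute the Cartan integers a_ij = 2(alpha_i, alpha_j)/(alpha_j, alpha_j); the resulting 8x8 Cartan matrix is
[[2, 0, -1, -1, 0, 0, 0, 0], [0, 2, 0, 0, 0, 0, -1, -1], [-1, 0, 2, 0, -1, 0, 0, 0], [-1, 0, 0, 2, 0, -1, 0, 0], [0, 0, -1, 0, 2, 0, -1, 0], [0, 0, 0, -1, 0, 2, 0, 0], [0, -1, 0, 0, -1, 0, 2, 0], [0, -1, 0, 0, 0, 0, 0, 2]].
All simple roots have the same length, so the diagram is simply laced. The associated Dynkin diagram is a chain of 8 nodes with single edges (A_8), so the type is A_8 (the algebra sl(9)).

type A_8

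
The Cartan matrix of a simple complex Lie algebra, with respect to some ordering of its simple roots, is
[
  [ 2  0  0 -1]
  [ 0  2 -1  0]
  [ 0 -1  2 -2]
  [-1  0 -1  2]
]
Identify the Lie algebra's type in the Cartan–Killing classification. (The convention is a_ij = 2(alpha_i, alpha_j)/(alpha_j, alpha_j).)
The matrix has rank 4 with 2's on the diagonal. Reading the off-diagonal entries as Dynkin edges (a single edge where a_ij = a_ji = -1; a double or triple edge where a_ij * a_ji = 2 or 3), the diagram is a chain of 4 nodes with a double edge between the middle two (F_4). One simple-root ordering that puts it in standard form is (alpha_2, alpha_3, alpha_4, alpha_1). So the algebra is type F_4.

type F_4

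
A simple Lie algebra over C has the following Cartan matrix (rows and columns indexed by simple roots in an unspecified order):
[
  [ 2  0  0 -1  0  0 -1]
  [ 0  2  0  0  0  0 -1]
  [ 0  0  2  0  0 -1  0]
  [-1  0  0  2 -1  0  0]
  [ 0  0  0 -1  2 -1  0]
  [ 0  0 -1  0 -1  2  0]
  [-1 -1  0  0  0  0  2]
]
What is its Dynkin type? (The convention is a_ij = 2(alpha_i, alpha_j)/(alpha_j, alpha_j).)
type A_7

The matrix has rank 7 with 2's on the diagonal. Reading the off-diagonal entries as Dynkin edges (a single edge where a_ij = a_ji = -1; a double or triple edge where a_ij * a_ji = 2 or 3), the diagram is a chain of 7 nodes with single edges (A_7). One simple-root ordering that puts it in standard form is (alpha_2, alpha_7, alpha_1, alpha_4, alpha_5, alpha_6, alpha_3). So the algebra is type A_7, i.e. sl(8).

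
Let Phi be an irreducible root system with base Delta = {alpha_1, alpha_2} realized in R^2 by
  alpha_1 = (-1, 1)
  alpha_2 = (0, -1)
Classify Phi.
Compute the Cartan integers a_ij = 2(alpha_i, alpha_j)/(alpha_j, alpha_j); the resulting 2x2 Cartan matrix is
[[2, -2], [-1, 2]].
The roots have two lengths (squared-length ratio 2:1); the short ones are alpha_{2}. The associated Dynkin diagram is a chain of 2 nodes with a double edge at one end; the terminal node there is the unique short simple root (B_2), so the type is B_2 (the algebra so(5)).

B2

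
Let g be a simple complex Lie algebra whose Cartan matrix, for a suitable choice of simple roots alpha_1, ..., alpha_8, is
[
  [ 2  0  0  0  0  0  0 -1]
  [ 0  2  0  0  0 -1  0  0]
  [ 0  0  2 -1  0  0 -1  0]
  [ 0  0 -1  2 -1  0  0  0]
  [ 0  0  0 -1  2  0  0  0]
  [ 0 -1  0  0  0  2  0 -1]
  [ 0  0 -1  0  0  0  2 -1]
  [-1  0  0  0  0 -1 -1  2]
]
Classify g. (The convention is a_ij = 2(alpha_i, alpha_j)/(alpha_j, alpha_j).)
E8

The matrix has rank 8 with 2's on the diagonal. Reading the off-diagonal entries as Dynkin edges (a single edge where a_ij = a_ji = -1; a double or triple edge where a_ij * a_ji = 2 or 3), the diagram is a chain of 7 nodes with one extra node attached to the third node from one end (E_8). One simple-root ordering that puts it in standard form is (alpha_2, alpha_1, alpha_6, alpha_8, alpha_7, alpha_3, alpha_4, alpha_5). So the algebra is type E_8.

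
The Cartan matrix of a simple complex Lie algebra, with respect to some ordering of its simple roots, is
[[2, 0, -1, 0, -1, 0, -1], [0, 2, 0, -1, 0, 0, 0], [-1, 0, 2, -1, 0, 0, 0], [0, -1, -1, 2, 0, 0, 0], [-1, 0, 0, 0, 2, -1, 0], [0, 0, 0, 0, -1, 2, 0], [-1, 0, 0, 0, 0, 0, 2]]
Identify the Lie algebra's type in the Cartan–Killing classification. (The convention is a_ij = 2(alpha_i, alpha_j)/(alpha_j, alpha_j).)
The matrix has rank 7 with 2's on the diagonal. Reading the off-diagonal entries as Dynkin edges (a single edge where a_ij = a_ji = -1; a double or triple edge where a_ij * a_ji = 2 or 3), the diagram is a chain of 6 nodes with one extra node attached to the third node from one end (E_7). One simple-root ordering that puts it in standard form is (alpha_6, alpha_7, alpha_5, alpha_1, alpha_3, alpha_4, alpha_2). So the algebra is type E_7.

E_7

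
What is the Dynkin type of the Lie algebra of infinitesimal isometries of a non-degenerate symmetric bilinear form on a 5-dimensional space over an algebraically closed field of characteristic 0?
This is so(5) with 5 odd, which has dimension 5(5-1)/2 = 10 and rank (5-1)/2 = 2. In the classification of classical Lie algebras, the orthogonal algebra so(2n+1) in an odd number of variables has type B_n; here n = 2, so the Dynkin diagram is a chain of 2 nodes with a double edge at one end; the terminal node there is the unique short simple root (B_2). Hence the type is B_2.

type B_2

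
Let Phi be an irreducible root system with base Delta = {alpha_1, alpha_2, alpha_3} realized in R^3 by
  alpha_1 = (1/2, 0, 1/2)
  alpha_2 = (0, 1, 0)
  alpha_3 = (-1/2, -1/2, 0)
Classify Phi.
C3

Compute the Cartan integers a_ij = 2(alpha_i, alpha_j)/(alpha_j, alpha_j); the resulting 3x3 Cartan matrix is
[[2, 0, -1], [0, 2, -2], [-1, -1, 2]].
The roots have two lengths (squared-length ratio 2:1); the short ones are alpha_{1,3}. The associated Dynkin diagram is a chain of 3 nodes with a double edge at one end; the terminal node there is the unique long simple root (C_3), so the type is C_3 (the algebra sp(6)).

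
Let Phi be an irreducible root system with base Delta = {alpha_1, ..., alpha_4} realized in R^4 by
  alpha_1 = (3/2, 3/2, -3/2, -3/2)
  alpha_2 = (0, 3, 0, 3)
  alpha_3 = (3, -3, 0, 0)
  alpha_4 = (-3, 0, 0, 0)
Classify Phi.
Compute the Cartan integers a_ij = 2(alpha_i, alpha_j)/(alpha_j, alpha_j); the resulting 4x4 Cartan matrix is
[[2, 0, 0, -1], [0, 2, -1, 0], [0, -1, 2, -2], [-1, 0, -1, 2]].
The roots have two lengths (squared-length ratio 2:1); the short ones are alpha_{1,4}. The associated Dynkin diagram is a chain of 4 nodes with a double edge between the middle two (F_4), so the type is F_4.

F_4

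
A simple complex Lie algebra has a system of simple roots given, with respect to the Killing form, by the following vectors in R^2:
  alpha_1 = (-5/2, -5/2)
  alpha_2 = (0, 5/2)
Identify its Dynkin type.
Compute the Cartan integers a_ij = 2(alpha_i, alpha_j)/(alpha_j, alpha_j); the resulting 2x2 Cartan matrix is
[[2, -2], [-1, 2]].
The roots have two lengths (squared-length ratio 2:1); the short ones are alpha_{2}. The associated Dynkin diagram is a chain of 2 nodes with a double edge at one end; the terminal node there is the unique short simple root (B_2), so the type is B_2 (the algebra so(5)).

B_2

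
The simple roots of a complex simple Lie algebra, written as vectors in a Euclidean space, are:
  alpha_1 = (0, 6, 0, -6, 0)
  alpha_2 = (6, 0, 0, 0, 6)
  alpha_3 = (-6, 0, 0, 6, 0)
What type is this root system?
Compute the Cartan integers a_ij = 2(alpha_i, alpha_j)/(alpha_j, alpha_j); the resulting 3x3 Cartan matrix is
[[2, 0, -1], [0, 2, -1], [-1, -1, 2]].
All simple roots have the same length, so the diagram is simply laced. The associated Dynkin diagram is a chain of 3 nodes with single edges (A_3), so the type is A_3 (the algebra sl(4)).

type A_3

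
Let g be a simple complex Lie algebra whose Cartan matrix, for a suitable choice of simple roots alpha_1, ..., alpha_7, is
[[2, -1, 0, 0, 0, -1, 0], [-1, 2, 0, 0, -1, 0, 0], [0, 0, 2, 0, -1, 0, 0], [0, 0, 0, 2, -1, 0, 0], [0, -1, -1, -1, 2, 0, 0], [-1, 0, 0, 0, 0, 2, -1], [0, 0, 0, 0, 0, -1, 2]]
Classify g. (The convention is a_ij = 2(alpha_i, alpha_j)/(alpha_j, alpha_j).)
The matrix has rank 7 with 2's on the diagonal. Reading the off-diagonal entries as Dynkin edges (a single edge where a_ij = a_ji = -1; a double or triple edge where a_ij * a_ji = 2 or 3), the diagram is a chain of 5 nodes with a fork of two nodes at one end (D_7). One simple-root ordering that puts it in standard form is (alpha_7, alpha_6, alpha_1, alpha_2, alpha_5, alpha_3, alpha_4). So the algebra is type D_7, i.e. so(14).

D_7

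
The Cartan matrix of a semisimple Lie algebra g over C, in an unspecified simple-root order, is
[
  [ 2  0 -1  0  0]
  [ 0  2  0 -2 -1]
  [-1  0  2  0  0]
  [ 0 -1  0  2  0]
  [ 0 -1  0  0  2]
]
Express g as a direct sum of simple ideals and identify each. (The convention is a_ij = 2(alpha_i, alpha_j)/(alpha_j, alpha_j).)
A_2 ⊕ B_3

The diagram associated to this matrix has two connected components: the simple roots {alpha_1, alpha_3} form a chain of 2 nodes with single edges (A_2), and {alpha_2, alpha_4, alpha_5} form a chain of 3 nodes with a double edge at one end; the terminal node there is the unique short simple root (B_3). A semisimple Lie algebra decomposes uniquely as the direct sum of simple ideals, one per connected component of its Dynkin diagram, so g ≅ A_2 ⊕ B_3 (dimension 8 + 21 = 29).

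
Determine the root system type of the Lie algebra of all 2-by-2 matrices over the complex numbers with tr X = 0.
This is sl(2), which has dimension 2^2 - 1 = 3 and rank 2 - 1 = 1 (a Cartan subalgebra is the diagonal traceless matrices). In the classification of classical Lie algebras, the special linear algebra sl(n+1) has type A_n; here n = 1, so the Dynkin diagram is a chain of 1 nodes with single edges (A_1). Hence the type is A_1.

A_1 (sl(2))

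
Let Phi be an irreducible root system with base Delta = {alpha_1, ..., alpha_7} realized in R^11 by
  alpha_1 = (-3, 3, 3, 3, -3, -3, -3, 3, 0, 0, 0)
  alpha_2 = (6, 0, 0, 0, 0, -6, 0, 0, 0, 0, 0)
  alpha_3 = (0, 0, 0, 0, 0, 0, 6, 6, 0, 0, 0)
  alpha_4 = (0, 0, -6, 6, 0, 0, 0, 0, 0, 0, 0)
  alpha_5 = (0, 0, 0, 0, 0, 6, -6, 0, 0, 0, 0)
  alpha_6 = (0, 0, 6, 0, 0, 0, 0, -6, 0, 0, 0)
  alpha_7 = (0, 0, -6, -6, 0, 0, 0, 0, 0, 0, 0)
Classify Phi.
Compute the Cartan integers a_ij = 2(alpha_i, alpha_j)/(alpha_j, alpha_j); the resulting 7x7 Cartan matrix is
[[2, 0, 0, 0, 0, 0, -1], [0, 2, 0, 0, -1, 0, 0], [0, 0, 2, 0, -1, -1, 0], [0, 0, 0, 2, 0, -1, 0], [0, -1, -1, 0, 2, 0, 0], [0, 0, -1, -1, 0, 2, -1], [-1, 0, 0, 0, 0, -1, 2]].
All simple roots have the same length, so the diagram is simply laced. The associated Dynkin diagram is a chain of 6 nodes with one extra node attached to the third node from one end (E_7), so the type is E_7.

E_7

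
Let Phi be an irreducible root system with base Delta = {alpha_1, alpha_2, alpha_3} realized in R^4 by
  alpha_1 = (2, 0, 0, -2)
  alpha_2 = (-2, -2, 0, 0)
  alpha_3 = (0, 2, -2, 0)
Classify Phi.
A_3 (sl(4))

Compute the Cartan integers a_ij = 2(alpha_i, alpha_j)/(alpha_j, alpha_j); the resulting 3x3 Cartan matrix is
[[2, -1, 0], [-1, 2, -1], [0, -1, 2]].
All simple roots have the same length, so the diagram is simply laced. The associated Dynkin diagram is a chain of 3 nodes with single edges (A_3), so the type is A_3 (the algebra sl(4)).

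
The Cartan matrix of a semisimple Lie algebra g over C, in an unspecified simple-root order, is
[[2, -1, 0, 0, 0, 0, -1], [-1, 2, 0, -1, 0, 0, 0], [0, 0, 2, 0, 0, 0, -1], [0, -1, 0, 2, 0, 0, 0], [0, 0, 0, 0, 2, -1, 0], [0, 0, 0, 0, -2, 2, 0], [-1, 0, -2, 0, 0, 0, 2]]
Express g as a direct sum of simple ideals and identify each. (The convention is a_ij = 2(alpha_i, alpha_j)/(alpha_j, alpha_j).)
type B_2 + type B_5

The diagram associated to this matrix has two connected components: the simple roots {alpha_5, alpha_6} form a chain of 2 nodes with a double edge at one end; the terminal node there is the unique short simple root (B_2), and {alpha_1, alpha_2, alpha_3, alpha_4, alpha_7} form a chain of 5 nodes with a double edge at one end; the terminal node there is the unique short simple root (B_5). A semisimple Lie algebra decomposes uniquely as the direct sum of simple ideals, one per connected component of its Dynkin diagram, so g ≅ B_2 ⊕ B_5 (dimension 10 + 55 = 65).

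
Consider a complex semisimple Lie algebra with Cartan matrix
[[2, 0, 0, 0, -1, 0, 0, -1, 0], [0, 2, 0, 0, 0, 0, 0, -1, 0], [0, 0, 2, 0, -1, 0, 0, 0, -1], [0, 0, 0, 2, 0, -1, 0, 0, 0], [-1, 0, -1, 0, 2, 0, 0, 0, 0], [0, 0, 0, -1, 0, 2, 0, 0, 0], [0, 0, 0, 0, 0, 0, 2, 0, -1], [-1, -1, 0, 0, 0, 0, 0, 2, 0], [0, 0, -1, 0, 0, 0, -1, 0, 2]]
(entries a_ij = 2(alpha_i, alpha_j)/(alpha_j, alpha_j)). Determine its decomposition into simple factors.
A_2 + A_7

The diagram associated to this matrix has two connected components: the simple roots {alpha_4, alpha_6} form a chain of 2 nodes with single edges (A_2), and {alpha_1, alpha_2, alpha_3, alpha_5, alpha_7, alpha_8, alpha_9} form a chain of 7 nodes with single edges (A_7). A semisimple Lie algebra decomposes uniquely as the direct sum of simple ideals, one per connected component of its Dynkin diagram, so g ≅ A_2 ⊕ A_7 (dimension 8 + 63 = 71).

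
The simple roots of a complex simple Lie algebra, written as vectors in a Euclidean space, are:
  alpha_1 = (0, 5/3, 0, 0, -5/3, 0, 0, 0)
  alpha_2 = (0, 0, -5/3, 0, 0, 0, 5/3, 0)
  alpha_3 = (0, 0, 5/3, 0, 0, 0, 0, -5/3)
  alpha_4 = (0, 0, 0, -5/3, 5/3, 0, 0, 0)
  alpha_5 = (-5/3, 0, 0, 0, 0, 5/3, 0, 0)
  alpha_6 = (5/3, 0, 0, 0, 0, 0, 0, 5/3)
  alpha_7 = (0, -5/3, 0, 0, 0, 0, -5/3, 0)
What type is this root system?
A_7

Compute the Cartan integers a_ij = 2(alpha_i, alpha_j)/(alpha_j, alpha_j); the resulting 7x7 Cartan matrix is
[[2, 0, 0, -1, 0, 0, -1], [0, 2, -1, 0, 0, 0, -1], [0, -1, 2, 0, 0, -1, 0], [-1, 0, 0, 2, 0, 0, 0], [0, 0, 0, 0, 2, -1, 0], [0, 0, -1, 0, -1, 2, 0], [-1, -1, 0, 0, 0, 0, 2]].
All simple roots have the same length, so the diagram is simply laced. The associated Dynkin diagram is a chain of 7 nodes with single edges (A_7), so the type is A_7 (the algebra sl(8)).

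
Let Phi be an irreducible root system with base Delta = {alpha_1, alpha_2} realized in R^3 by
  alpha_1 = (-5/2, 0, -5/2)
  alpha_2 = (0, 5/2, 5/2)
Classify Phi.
Compute the Cartan integers a_ij = 2(alpha_i, alpha_j)/(alpha_j, alpha_j); the resulting 2x2 Cartan matrix is
[[2, -1], [-1, 2]].
All simple roots have the same length, so the diagram is simply laced. The associated Dynkin diagram is a chain of 2 nodes with single edges (A_2), so the type is A_2 (the algebra sl(3)).

A_2 (sl(3))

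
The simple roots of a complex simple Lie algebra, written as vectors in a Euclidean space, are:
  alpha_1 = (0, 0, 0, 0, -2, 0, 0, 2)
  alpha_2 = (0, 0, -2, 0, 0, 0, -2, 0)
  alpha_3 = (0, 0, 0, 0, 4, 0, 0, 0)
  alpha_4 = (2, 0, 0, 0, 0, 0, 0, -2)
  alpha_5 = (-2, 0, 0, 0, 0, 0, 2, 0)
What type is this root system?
type C_5

Compute the Cartan integers a_ij = 2(alpha_i, alpha_j)/(alpha_j, alpha_j); the resulting 5x5 Cartan matrix is
[[2, 0, -1, -1, 0], [0, 2, 0, 0, -1], [-2, 0, 2, 0, 0], [-1, 0, 0, 2, -1], [0, -1, 0, -1, 2]].
The roots have two lengths (squared-length ratio 2:1); the short ones are alpha_{1,2,4,5}. The associated Dynkin diagram is a chain of 5 nodes with a double edge at one end; the terminal node there is the unique long simple root (C_5), so the type is C_5 (the algebra sp(10)).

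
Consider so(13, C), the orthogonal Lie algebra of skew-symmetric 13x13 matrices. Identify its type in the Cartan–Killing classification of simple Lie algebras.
This is so(13) with 13 odd, which has dimension 13(13-1)/2 = 78 and rank (13-1)/2 = 6. In the classification of classical Lie algebras, the orthogonal algebra so(2n+1) in an odd number of variables has type B_n; here n = 6, so the Dynkin diagram is a chain of 6 nodes with a double edge at one end; the terminal node there is the unique short simple root (B_6). Hence the type is B_6.

B6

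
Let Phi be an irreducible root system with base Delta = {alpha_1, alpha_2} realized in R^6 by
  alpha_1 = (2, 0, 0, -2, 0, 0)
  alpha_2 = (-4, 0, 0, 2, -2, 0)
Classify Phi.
type G_2

Compute the Cartan integers a_ij = 2(alpha_i, alpha_j)/(alpha_j, alpha_j); the resulting 2x2 Cartan matrix is
[[2, -1], [-3, 2]].
The roots have two lengths (squared-length ratio 3:1); the short ones are alpha_{1}. The associated Dynkin diagram is two nodes joined by a triple edge (G_2), so the type is G_2.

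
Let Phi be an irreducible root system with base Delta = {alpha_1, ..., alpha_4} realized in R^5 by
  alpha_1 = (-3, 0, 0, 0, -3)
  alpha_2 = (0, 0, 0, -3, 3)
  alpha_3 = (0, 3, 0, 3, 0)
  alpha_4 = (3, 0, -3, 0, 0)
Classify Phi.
Compute the Cartan integers a_ij = 2(alpha_i, alpha_j)/(alpha_j, alpha_j); the resulting 4x4 Cartan matrix is
[[2, -1, 0, -1], [-1, 2, -1, 0], [0, -1, 2, 0], [-1, 0, 0, 2]].
All simple roots have the same length, so the diagram is simply laced. The associated Dynkin diagram is a chain of 4 nodes with single edges (A_4), so the type is A_4 (the algebra sl(5)).

type A_4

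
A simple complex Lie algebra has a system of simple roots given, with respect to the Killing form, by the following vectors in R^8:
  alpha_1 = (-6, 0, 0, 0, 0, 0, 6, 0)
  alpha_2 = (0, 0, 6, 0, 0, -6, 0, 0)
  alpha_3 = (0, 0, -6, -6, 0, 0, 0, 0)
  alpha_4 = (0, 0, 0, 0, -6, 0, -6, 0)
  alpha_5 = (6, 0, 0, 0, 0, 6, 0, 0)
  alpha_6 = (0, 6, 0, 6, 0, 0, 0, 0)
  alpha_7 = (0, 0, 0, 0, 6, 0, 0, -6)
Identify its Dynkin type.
Compute the Cartan integers a_ij = 2(alpha_i, alpha_j)/(alpha_j, alpha_j); the resulting 7x7 Cartan matrix is
[[2, 0, 0, -1, -1, 0, 0], [0, 2, -1, 0, -1, 0, 0], [0, -1, 2, 0, 0, -1, 0], [-1, 0, 0, 2, 0, 0, -1], [-1, -1, 0, 0, 2, 0, 0], [0, 0, -1, 0, 0, 2, 0], [0, 0, 0, -1, 0, 0, 2]].
All simple roots have the same length, so the diagram is simply laced. The associated Dynkin diagram is a chain of 7 nodes with single edges (A_7), so the type is A_7 (the algebra sl(8)).

A_7 (sl(8))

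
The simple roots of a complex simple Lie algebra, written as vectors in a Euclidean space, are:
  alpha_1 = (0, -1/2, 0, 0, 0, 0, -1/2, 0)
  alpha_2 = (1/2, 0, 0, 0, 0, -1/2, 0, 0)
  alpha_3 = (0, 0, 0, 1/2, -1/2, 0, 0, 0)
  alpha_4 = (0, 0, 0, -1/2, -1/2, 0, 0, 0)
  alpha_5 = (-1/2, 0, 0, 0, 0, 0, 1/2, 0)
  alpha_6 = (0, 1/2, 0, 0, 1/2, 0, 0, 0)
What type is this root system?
Compute the Cartan integers a_ij = 2(alpha_i, alpha_j)/(alpha_j, alpha_j); the resulting 6x6 Cartan matrix is
[[2, 0, 0, 0, -1, -1], [0, 2, 0, 0, -1, 0], [0, 0, 2, 0, 0, -1], [0, 0, 0, 2, 0, -1], [-1, -1, 0, 0, 2, 0], [-1, 0, -1, -1, 0, 2]].
All simple roots have the same length, so the diagram is simply laced. The associated Dynkin diagram is a chain of 4 nodes with a fork of two nodes at one end (D_6), so the type is D_6 (the algebra so(12)).

type D_6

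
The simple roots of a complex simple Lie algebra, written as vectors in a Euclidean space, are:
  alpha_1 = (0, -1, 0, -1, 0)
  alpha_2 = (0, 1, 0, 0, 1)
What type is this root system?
Compute the Cartan integers a_ij = 2(alpha_i, alpha_j)/(alpha_j, alpha_j); the resulting 2x2 Cartan matrix is
[[2, -1], [-1, 2]].
All simple roots have the same length, so the diagram is simply laced. The associated Dynkin diagram is a chain of 2 nodes with single edges (A_2), so the type is A_2 (the algebra sl(3)).

A2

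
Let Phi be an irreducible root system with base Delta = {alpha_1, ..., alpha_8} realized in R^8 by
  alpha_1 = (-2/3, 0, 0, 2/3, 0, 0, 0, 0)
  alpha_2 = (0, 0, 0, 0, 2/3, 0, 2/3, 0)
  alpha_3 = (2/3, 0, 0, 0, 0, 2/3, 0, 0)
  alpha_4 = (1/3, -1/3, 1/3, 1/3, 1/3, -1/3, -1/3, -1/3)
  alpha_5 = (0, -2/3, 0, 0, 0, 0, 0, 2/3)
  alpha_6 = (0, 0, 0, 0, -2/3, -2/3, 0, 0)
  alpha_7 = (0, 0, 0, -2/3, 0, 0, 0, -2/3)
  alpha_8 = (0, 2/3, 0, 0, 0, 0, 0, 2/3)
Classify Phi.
E_8

Compute the Cartan integers a_ij = 2(alpha_i, alpha_j)/(alpha_j, alpha_j); the resulting 8x8 Cartan matrix is
[[2, 0, -1, 0, 0, 0, -1, 0], [0, 2, 0, 0, 0, -1, 0, 0], [-1, 0, 2, 0, 0, -1, 0, 0], [0, 0, 0, 2, 0, 0, 0, -1], [0, 0, 0, 0, 2, 0, -1, 0], [0, -1, -1, 0, 0, 2, 0, 0], [-1, 0, 0, 0, -1, 0, 2, -1], [0, 0, 0, -1, 0, 0, -1, 2]].
All simple roots have the same length, so the diagram is simply laced. The associated Dynkin diagram is a chain of 7 nodes with one extra node attached to the third node from one end (E_8), so the type is E_8.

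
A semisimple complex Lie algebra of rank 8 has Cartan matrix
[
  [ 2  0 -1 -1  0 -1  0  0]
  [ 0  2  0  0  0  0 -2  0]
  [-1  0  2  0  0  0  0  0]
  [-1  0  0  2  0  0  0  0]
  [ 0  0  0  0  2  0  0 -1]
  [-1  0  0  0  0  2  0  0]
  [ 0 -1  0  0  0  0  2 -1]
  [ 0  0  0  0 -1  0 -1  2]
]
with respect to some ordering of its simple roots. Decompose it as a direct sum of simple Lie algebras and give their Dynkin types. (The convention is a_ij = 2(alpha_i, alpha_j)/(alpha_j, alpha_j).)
C4 ⊕ D4

The diagram associated to this matrix has two connected components: the simple roots {alpha_2, alpha_5, alpha_7, alpha_8} form a chain of 4 nodes with a double edge at one end; the terminal node there is the unique long simple root (C_4), and {alpha_1, alpha_3, alpha_4, alpha_6} form a chain of 2 nodes with a fork of two nodes at one end (D_4). A semisimple Lie algebra decomposes uniquely as the direct sum of simple ideals, one per connected component of its Dynkin diagram, so g ≅ C_4 ⊕ D_4 (dimension 36 + 28 = 64).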